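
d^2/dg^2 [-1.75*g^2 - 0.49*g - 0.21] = -3.50000000000000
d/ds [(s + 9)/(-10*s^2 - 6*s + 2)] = (5*s^2 + 90*s + 28)/(2*(25*s^4 + 30*s^3 - s^2 - 6*s + 1))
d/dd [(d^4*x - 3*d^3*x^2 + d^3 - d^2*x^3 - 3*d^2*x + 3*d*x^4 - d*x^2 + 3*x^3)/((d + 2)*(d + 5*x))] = ((d + 2)*(d + 5*x)*(4*d^3*x - 9*d^2*x^2 + 3*d^2 - 2*d*x^3 - 6*d*x + 3*x^4 - x^2) + (d + 2)*(-d^4*x + 3*d^3*x^2 - d^3 + d^2*x^3 + 3*d^2*x - 3*d*x^4 + d*x^2 - 3*x^3) + (d + 5*x)*(-d^4*x + 3*d^3*x^2 - d^3 + d^2*x^3 + 3*d^2*x - 3*d*x^4 + d*x^2 - 3*x^3))/((d + 2)^2*(d + 5*x)^2)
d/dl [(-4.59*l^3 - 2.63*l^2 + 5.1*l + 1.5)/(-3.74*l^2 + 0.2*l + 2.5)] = (17.1666*l^4 - 1.836*l^3 - 15.877*l^2 - 1.93*l + 12.45)/(13.9876*l^4 - 1.496*l^3 - 18.66*l^2 + 1.0*l + 6.25)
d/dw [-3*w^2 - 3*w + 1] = -6*w - 3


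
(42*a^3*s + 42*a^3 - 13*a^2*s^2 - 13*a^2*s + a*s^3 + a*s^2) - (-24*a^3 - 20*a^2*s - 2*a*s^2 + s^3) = 42*a^3*s + 66*a^3 - 13*a^2*s^2 + 7*a^2*s + a*s^3 + 3*a*s^2 - s^3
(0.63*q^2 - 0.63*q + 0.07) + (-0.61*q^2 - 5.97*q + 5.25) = 0.02*q^2 - 6.6*q + 5.32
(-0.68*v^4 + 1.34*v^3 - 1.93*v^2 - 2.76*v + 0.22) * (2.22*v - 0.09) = -1.5096*v^5 + 3.036*v^4 - 4.4052*v^3 - 5.9535*v^2 + 0.7368*v - 0.0198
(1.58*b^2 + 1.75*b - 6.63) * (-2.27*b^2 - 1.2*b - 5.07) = -3.5866*b^4 - 5.8685*b^3 + 4.9395*b^2 - 0.916500000000001*b + 33.6141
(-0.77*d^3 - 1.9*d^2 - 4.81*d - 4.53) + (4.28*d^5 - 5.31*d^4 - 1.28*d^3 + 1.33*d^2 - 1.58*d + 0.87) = 4.28*d^5 - 5.31*d^4 - 2.05*d^3 - 0.57*d^2 - 6.39*d - 3.66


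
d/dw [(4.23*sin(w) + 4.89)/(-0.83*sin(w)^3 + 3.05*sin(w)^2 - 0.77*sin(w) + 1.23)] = (7.0218*sin(w)^3 - 0.725400000000002*sin(w)^2 - 29.829*sin(w) + 8.9682)*cos(w)/(0.6889*sin(w)^6 - 5.063*sin(w)^5 + 10.5807*sin(w)^4 - 6.7388*sin(w)^3 + 8.0959*sin(w)^2 - 1.8942*sin(w) + 1.5129)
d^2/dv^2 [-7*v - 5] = 0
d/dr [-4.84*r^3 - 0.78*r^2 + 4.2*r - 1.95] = -14.52*r^2 - 1.56*r + 4.2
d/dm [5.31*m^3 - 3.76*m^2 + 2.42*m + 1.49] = 15.93*m^2 - 7.52*m + 2.42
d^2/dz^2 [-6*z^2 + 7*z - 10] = -12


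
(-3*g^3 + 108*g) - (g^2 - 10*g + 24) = -3*g^3 - g^2 + 118*g - 24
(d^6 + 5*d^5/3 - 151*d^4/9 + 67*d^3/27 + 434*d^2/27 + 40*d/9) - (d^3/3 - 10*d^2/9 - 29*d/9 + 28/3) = d^6 + 5*d^5/3 - 151*d^4/9 + 58*d^3/27 + 464*d^2/27 + 23*d/3 - 28/3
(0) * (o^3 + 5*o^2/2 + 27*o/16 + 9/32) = 0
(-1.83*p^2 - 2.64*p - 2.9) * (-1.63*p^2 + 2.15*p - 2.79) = 2.9829*p^4 + 0.3687*p^3 + 4.1567*p^2 + 1.1306*p + 8.091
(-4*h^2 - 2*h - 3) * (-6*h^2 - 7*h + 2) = 24*h^4 + 40*h^3 + 24*h^2 + 17*h - 6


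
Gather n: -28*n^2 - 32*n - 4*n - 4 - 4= -28*n^2 - 36*n - 8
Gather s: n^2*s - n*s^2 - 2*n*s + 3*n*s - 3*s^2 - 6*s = s^2*(-n - 3) + s*(n^2 + n - 6)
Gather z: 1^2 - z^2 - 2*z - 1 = -z^2 - 2*z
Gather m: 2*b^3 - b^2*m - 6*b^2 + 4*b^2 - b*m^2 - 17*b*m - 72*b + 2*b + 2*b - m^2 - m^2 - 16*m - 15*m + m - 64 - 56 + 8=2*b^3 - 2*b^2 - 68*b + m^2*(-b - 2) + m*(-b^2 - 17*b - 30) - 112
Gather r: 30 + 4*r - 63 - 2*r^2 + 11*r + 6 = -2*r^2 + 15*r - 27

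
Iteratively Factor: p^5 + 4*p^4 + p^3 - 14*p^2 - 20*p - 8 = (p + 1)*(p^4 + 3*p^3 - 2*p^2 - 12*p - 8) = (p + 1)^2*(p^3 + 2*p^2 - 4*p - 8) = (p + 1)^2*(p + 2)*(p^2 - 4) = (p - 2)*(p + 1)^2*(p + 2)*(p + 2)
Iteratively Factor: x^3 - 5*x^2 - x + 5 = (x + 1)*(x^2 - 6*x + 5) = (x - 5)*(x + 1)*(x - 1)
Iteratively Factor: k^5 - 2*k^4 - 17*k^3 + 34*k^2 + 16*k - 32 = (k + 4)*(k^4 - 6*k^3 + 7*k^2 + 6*k - 8) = (k - 2)*(k + 4)*(k^3 - 4*k^2 - k + 4) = (k - 2)*(k - 1)*(k + 4)*(k^2 - 3*k - 4) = (k - 2)*(k - 1)*(k + 1)*(k + 4)*(k - 4)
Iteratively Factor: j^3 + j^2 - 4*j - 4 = (j + 1)*(j^2 - 4) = (j + 1)*(j + 2)*(j - 2)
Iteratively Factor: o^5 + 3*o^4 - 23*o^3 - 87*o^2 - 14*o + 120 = (o + 2)*(o^4 + o^3 - 25*o^2 - 37*o + 60) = (o - 5)*(o + 2)*(o^3 + 6*o^2 + 5*o - 12) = (o - 5)*(o - 1)*(o + 2)*(o^2 + 7*o + 12) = (o - 5)*(o - 1)*(o + 2)*(o + 3)*(o + 4)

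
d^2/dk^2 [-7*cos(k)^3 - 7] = 21*(1 - 3*sin(k)^2)*cos(k)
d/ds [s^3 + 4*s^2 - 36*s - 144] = 3*s^2 + 8*s - 36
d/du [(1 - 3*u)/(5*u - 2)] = (5*u - 2)^(-2)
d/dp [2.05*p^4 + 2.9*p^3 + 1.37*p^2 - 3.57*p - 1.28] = 8.2*p^3 + 8.7*p^2 + 2.74*p - 3.57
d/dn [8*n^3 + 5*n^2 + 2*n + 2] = 24*n^2 + 10*n + 2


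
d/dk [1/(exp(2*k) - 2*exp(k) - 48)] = 2*(1 - exp(k))*exp(k)/(-exp(2*k) + 2*exp(k) + 48)^2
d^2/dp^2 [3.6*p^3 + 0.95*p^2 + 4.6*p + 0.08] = 21.6*p + 1.9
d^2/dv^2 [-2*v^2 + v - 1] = -4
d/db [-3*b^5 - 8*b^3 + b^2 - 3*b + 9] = -15*b^4 - 24*b^2 + 2*b - 3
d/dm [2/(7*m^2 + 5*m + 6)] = 2*(-14*m - 5)/(7*m^2 + 5*m + 6)^2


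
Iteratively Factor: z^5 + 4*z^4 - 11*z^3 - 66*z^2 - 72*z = (z + 3)*(z^4 + z^3 - 14*z^2 - 24*z) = (z + 3)^2*(z^3 - 2*z^2 - 8*z) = (z + 2)*(z + 3)^2*(z^2 - 4*z) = z*(z + 2)*(z + 3)^2*(z - 4)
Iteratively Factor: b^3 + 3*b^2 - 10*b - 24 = (b - 3)*(b^2 + 6*b + 8) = (b - 3)*(b + 4)*(b + 2)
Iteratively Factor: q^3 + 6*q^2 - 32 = (q + 4)*(q^2 + 2*q - 8) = (q + 4)^2*(q - 2)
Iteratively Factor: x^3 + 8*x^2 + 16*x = (x + 4)*(x^2 + 4*x) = (x + 4)^2*(x)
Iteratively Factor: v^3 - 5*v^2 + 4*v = (v - 4)*(v^2 - v) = v*(v - 4)*(v - 1)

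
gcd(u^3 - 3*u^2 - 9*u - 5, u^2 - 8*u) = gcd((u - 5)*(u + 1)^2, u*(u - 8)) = 1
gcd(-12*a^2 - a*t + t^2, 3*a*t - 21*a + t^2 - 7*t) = 3*a + t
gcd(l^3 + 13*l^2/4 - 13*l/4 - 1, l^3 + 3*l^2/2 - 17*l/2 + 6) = l^2 + 3*l - 4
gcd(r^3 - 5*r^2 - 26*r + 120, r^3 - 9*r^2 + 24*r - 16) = r - 4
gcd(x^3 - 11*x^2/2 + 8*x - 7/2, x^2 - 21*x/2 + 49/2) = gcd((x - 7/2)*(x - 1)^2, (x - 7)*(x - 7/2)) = x - 7/2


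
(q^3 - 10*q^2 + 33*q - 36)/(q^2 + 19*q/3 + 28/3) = 3*(q^3 - 10*q^2 + 33*q - 36)/(3*q^2 + 19*q + 28)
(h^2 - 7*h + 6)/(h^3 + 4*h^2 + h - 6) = (h - 6)/(h^2 + 5*h + 6)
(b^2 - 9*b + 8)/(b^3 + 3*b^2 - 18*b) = (b^2 - 9*b + 8)/(b*(b^2 + 3*b - 18))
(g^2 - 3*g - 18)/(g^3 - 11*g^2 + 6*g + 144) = 1/(g - 8)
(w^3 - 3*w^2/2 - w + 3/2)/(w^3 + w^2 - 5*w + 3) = (2*w^2 - w - 3)/(2*(w^2 + 2*w - 3))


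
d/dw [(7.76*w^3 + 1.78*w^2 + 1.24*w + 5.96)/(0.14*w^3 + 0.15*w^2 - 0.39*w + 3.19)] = (0.914800000000001*w^4 - 6.4*w^3 + 70.8798*w^2 + 9.5684*w + 6.28)/(0.0196*w^6 + 0.042*w^5 - 0.0867*w^4 + 0.7762*w^3 + 1.1091*w^2 - 2.4882*w + 10.1761)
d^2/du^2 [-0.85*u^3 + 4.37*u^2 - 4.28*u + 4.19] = 8.74 - 5.1*u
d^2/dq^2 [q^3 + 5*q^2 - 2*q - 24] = 6*q + 10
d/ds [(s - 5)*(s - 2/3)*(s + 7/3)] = 3*s^2 - 20*s/3 - 89/9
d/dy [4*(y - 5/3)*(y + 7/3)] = 8*y + 8/3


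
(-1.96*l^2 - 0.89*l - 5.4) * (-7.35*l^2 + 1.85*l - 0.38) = 14.406*l^4 + 2.9155*l^3 + 38.7883*l^2 - 9.6518*l + 2.052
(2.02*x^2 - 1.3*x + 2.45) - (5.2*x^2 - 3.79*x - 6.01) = -3.18*x^2 + 2.49*x + 8.46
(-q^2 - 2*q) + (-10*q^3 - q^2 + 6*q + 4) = -10*q^3 - 2*q^2 + 4*q + 4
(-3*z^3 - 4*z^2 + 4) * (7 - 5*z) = 15*z^4 - z^3 - 28*z^2 - 20*z + 28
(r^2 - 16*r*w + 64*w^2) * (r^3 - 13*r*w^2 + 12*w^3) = r^5 - 16*r^4*w + 51*r^3*w^2 + 220*r^2*w^3 - 1024*r*w^4 + 768*w^5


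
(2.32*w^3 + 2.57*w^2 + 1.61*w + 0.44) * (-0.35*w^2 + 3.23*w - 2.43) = -0.812*w^5 + 6.5941*w^4 + 2.1*w^3 - 1.1988*w^2 - 2.4911*w - 1.0692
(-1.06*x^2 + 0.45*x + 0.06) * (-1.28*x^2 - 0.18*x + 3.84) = 1.3568*x^4 - 0.3852*x^3 - 4.2282*x^2 + 1.7172*x + 0.2304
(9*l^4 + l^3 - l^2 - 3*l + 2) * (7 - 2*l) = -18*l^5 + 61*l^4 + 9*l^3 - l^2 - 25*l + 14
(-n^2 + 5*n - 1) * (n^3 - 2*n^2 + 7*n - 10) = -n^5 + 7*n^4 - 18*n^3 + 47*n^2 - 57*n + 10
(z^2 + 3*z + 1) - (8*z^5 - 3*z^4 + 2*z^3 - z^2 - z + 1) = -8*z^5 + 3*z^4 - 2*z^3 + 2*z^2 + 4*z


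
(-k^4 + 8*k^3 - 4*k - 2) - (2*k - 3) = -k^4 + 8*k^3 - 6*k + 1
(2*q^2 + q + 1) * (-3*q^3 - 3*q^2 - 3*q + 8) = -6*q^5 - 9*q^4 - 12*q^3 + 10*q^2 + 5*q + 8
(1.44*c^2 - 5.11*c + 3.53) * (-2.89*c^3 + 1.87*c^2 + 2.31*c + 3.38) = -4.1616*c^5 + 17.4607*c^4 - 16.431*c^3 - 0.335800000000003*c^2 - 9.1175*c + 11.9314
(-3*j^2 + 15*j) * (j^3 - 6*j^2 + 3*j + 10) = -3*j^5 + 33*j^4 - 99*j^3 + 15*j^2 + 150*j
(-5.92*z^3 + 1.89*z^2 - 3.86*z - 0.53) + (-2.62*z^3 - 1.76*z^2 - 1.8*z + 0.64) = -8.54*z^3 + 0.13*z^2 - 5.66*z + 0.11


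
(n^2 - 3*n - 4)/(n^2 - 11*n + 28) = (n + 1)/(n - 7)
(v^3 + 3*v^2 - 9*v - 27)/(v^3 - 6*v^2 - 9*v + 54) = (v + 3)/(v - 6)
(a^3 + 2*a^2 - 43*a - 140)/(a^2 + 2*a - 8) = (a^2 - 2*a - 35)/(a - 2)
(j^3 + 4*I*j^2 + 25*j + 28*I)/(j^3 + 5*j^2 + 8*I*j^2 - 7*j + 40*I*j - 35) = (j - 4*I)/(j + 5)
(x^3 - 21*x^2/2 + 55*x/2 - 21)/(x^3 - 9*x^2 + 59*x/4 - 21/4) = 2*(x - 2)/(2*x - 1)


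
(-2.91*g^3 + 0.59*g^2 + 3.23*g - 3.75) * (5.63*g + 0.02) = -16.3833*g^4 + 3.2635*g^3 + 18.1967*g^2 - 21.0479*g - 0.075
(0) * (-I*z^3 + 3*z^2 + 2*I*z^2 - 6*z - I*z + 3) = 0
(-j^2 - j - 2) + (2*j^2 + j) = j^2 - 2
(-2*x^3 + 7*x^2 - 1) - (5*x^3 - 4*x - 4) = -7*x^3 + 7*x^2 + 4*x + 3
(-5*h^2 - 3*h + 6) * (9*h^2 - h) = -45*h^4 - 22*h^3 + 57*h^2 - 6*h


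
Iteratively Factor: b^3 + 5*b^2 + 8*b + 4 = (b + 2)*(b^2 + 3*b + 2) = (b + 2)^2*(b + 1)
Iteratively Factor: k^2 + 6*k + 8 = (k + 4)*(k + 2)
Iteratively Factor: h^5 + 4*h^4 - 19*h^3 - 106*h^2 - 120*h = (h - 5)*(h^4 + 9*h^3 + 26*h^2 + 24*h) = (h - 5)*(h + 3)*(h^3 + 6*h^2 + 8*h) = (h - 5)*(h + 2)*(h + 3)*(h^2 + 4*h) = h*(h - 5)*(h + 2)*(h + 3)*(h + 4)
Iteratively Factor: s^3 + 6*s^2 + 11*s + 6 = (s + 1)*(s^2 + 5*s + 6) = (s + 1)*(s + 3)*(s + 2)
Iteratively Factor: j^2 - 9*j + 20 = (j - 4)*(j - 5)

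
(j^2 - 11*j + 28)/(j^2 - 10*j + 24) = (j - 7)/(j - 6)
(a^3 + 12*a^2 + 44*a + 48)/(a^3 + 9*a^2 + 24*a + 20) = (a^2 + 10*a + 24)/(a^2 + 7*a + 10)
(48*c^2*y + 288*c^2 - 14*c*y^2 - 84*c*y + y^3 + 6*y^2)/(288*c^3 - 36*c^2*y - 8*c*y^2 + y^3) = (y + 6)/(6*c + y)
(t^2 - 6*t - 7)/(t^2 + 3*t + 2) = (t - 7)/(t + 2)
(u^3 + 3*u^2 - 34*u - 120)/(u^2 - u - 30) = u + 4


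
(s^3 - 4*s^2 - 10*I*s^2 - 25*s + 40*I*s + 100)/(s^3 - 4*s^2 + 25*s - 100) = (s - 5*I)/(s + 5*I)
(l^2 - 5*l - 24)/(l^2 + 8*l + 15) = (l - 8)/(l + 5)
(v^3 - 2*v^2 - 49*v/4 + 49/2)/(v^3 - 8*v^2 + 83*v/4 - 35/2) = (2*v + 7)/(2*v - 5)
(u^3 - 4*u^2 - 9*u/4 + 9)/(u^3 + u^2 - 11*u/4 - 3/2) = (2*u^2 - 5*u - 12)/(2*u^2 + 5*u + 2)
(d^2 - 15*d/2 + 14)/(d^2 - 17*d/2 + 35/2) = (d - 4)/(d - 5)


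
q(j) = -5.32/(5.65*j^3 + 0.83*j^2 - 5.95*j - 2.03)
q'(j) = -5.32*(-16.95*j^2 - 1.66*j + 5.95)/(5.65*j^3 + 0.83*j^2 - 5.95*j - 2.03)^2 = (90.174*j^2 + 8.8312*j - 31.654)/(5.65*j^3 + 0.83*j^2 - 5.95*j - 2.03)^2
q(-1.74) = 0.28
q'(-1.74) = 0.63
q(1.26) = -1.72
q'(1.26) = 12.82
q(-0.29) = 14.28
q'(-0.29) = -191.93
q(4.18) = -0.01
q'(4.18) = 0.01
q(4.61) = -0.01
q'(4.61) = 0.01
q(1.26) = -1.72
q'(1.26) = 12.82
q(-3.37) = 0.03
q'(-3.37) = 0.03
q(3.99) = -0.02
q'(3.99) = 0.01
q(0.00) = 2.62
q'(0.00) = -7.68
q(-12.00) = 0.00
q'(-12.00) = 0.00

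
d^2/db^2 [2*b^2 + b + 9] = 4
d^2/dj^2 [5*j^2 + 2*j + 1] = 10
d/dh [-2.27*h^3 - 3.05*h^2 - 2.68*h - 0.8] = -6.81*h^2 - 6.1*h - 2.68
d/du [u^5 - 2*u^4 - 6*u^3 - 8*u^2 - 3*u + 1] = 5*u^4 - 8*u^3 - 18*u^2 - 16*u - 3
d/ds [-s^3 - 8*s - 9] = -3*s^2 - 8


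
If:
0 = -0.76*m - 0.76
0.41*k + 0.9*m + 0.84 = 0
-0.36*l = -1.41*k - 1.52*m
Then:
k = 0.15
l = -3.65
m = -1.00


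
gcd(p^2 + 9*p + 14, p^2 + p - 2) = p + 2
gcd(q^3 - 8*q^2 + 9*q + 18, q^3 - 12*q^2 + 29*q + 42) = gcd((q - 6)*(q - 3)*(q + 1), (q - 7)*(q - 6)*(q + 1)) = q^2 - 5*q - 6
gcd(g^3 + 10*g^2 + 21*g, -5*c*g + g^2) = g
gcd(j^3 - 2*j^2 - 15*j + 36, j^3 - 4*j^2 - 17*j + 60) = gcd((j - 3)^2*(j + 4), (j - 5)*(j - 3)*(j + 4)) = j^2 + j - 12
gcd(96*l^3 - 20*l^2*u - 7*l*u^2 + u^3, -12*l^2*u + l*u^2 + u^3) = -12*l^2 + l*u + u^2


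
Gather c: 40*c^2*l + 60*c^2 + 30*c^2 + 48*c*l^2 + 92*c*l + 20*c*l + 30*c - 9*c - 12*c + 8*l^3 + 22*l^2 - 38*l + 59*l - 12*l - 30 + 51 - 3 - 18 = c^2*(40*l + 90) + c*(48*l^2 + 112*l + 9) + 8*l^3 + 22*l^2 + 9*l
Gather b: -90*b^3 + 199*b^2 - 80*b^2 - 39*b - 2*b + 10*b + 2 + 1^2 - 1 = -90*b^3 + 119*b^2 - 31*b + 2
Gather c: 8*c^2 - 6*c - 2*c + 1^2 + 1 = 8*c^2 - 8*c + 2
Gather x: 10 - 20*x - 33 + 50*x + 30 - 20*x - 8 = 10*x - 1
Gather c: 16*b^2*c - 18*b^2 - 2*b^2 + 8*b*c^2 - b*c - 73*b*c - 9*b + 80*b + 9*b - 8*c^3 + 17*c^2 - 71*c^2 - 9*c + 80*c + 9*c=-20*b^2 + 80*b - 8*c^3 + c^2*(8*b - 54) + c*(16*b^2 - 74*b + 80)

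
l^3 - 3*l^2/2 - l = l*(l - 2)*(l + 1/2)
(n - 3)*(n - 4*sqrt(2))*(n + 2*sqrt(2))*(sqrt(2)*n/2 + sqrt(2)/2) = sqrt(2)*n^4/2 - 2*n^3 - sqrt(2)*n^3 - 19*sqrt(2)*n^2/2 + 4*n^2 + 6*n + 16*sqrt(2)*n + 24*sqrt(2)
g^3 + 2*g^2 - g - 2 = (g - 1)*(g + 1)*(g + 2)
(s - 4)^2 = s^2 - 8*s + 16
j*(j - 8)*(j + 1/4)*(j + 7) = j^4 - 3*j^3/4 - 225*j^2/4 - 14*j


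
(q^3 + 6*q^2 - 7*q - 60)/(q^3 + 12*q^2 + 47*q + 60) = (q - 3)/(q + 3)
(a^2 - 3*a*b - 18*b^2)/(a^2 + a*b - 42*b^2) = (a + 3*b)/(a + 7*b)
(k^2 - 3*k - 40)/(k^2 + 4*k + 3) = (k^2 - 3*k - 40)/(k^2 + 4*k + 3)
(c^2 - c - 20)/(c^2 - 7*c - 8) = (-c^2 + c + 20)/(-c^2 + 7*c + 8)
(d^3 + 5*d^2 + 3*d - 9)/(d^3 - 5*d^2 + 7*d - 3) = (d^2 + 6*d + 9)/(d^2 - 4*d + 3)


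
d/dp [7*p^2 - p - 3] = 14*p - 1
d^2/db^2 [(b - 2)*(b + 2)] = 2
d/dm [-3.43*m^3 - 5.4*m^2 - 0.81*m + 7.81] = -10.29*m^2 - 10.8*m - 0.81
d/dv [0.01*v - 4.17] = 0.0100000000000000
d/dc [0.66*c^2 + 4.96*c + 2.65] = 1.32*c + 4.96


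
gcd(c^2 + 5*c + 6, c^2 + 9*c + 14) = c + 2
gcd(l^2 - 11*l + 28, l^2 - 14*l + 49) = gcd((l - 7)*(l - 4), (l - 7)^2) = l - 7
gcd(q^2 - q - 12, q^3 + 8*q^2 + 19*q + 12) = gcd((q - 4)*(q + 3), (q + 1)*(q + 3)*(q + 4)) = q + 3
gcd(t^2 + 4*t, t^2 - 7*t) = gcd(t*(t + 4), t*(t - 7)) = t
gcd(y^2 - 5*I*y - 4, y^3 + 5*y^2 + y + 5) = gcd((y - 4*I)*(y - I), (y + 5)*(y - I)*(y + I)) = y - I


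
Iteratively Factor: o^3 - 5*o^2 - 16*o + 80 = (o + 4)*(o^2 - 9*o + 20) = (o - 5)*(o + 4)*(o - 4)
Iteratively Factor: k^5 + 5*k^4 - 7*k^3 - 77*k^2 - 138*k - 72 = (k - 4)*(k^4 + 9*k^3 + 29*k^2 + 39*k + 18) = (k - 4)*(k + 3)*(k^3 + 6*k^2 + 11*k + 6) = (k - 4)*(k + 1)*(k + 3)*(k^2 + 5*k + 6) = (k - 4)*(k + 1)*(k + 3)^2*(k + 2)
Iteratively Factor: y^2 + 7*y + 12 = (y + 4)*(y + 3)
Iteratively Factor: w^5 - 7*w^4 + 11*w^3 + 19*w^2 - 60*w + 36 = (w + 2)*(w^4 - 9*w^3 + 29*w^2 - 39*w + 18) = (w - 3)*(w + 2)*(w^3 - 6*w^2 + 11*w - 6) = (w - 3)*(w - 1)*(w + 2)*(w^2 - 5*w + 6) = (w - 3)*(w - 2)*(w - 1)*(w + 2)*(w - 3)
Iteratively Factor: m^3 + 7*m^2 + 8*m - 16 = (m + 4)*(m^2 + 3*m - 4) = (m + 4)^2*(m - 1)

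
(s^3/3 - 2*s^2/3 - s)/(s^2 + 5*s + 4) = s*(s - 3)/(3*(s + 4))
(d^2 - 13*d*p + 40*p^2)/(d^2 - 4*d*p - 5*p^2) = (d - 8*p)/(d + p)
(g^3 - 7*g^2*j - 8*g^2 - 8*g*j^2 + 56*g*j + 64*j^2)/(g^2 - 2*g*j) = (g^3 - 7*g^2*j - 8*g^2 - 8*g*j^2 + 56*g*j + 64*j^2)/(g*(g - 2*j))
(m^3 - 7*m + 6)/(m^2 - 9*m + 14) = (m^2 + 2*m - 3)/(m - 7)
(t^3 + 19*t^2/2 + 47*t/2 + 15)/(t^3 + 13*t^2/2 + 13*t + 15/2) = (t + 6)/(t + 3)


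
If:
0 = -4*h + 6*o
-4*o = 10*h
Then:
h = 0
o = 0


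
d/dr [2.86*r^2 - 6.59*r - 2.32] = 5.72*r - 6.59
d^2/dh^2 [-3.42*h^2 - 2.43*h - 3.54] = -6.84000000000000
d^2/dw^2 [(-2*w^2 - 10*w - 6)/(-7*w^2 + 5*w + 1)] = 8*(140*w^3 + 231*w^2 - 105*w + 36)/(343*w^6 - 735*w^5 + 378*w^4 + 85*w^3 - 54*w^2 - 15*w - 1)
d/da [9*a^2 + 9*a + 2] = 18*a + 9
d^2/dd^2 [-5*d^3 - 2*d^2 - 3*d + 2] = -30*d - 4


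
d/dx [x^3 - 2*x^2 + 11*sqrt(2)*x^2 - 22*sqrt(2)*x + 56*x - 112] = 3*x^2 - 4*x + 22*sqrt(2)*x - 22*sqrt(2) + 56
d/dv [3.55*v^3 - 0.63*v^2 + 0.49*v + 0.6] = 10.65*v^2 - 1.26*v + 0.49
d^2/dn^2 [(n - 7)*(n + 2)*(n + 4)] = 6*n - 2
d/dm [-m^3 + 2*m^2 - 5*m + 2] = -3*m^2 + 4*m - 5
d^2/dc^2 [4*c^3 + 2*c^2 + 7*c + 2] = 24*c + 4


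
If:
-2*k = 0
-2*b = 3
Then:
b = -3/2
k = 0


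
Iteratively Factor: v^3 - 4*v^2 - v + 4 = (v - 4)*(v^2 - 1) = (v - 4)*(v + 1)*(v - 1)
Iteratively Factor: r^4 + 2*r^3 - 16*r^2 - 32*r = (r - 4)*(r^3 + 6*r^2 + 8*r) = (r - 4)*(r + 4)*(r^2 + 2*r) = r*(r - 4)*(r + 4)*(r + 2)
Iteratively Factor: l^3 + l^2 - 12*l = (l - 3)*(l^2 + 4*l) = l*(l - 3)*(l + 4)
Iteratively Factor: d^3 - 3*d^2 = (d)*(d^2 - 3*d) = d*(d - 3)*(d)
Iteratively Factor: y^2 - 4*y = (y - 4)*(y)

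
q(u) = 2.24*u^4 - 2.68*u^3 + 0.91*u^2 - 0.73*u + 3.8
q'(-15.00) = -32077.03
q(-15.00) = 122664.50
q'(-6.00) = -2236.45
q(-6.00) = 3522.86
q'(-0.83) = -12.90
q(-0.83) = 7.63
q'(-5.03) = -1353.59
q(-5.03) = 1805.47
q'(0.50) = -0.71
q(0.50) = 3.47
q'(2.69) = 120.39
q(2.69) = 73.54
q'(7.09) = 2801.37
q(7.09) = 4749.43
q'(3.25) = 227.84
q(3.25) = 168.95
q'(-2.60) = -217.29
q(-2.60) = 161.32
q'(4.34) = 588.18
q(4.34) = 593.40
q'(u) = 8.96*u^3 - 8.04*u^2 + 1.82*u - 0.73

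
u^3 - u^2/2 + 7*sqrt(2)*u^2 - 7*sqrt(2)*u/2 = u*(u - 1/2)*(u + 7*sqrt(2))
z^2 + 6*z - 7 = (z - 1)*(z + 7)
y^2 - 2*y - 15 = (y - 5)*(y + 3)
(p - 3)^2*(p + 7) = p^3 + p^2 - 33*p + 63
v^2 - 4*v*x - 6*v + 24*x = (v - 6)*(v - 4*x)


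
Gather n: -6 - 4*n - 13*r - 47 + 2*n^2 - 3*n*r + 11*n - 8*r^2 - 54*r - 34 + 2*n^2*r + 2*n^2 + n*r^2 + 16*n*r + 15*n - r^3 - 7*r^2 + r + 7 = n^2*(2*r + 4) + n*(r^2 + 13*r + 22) - r^3 - 15*r^2 - 66*r - 80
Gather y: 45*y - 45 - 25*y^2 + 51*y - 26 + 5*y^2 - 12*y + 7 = -20*y^2 + 84*y - 64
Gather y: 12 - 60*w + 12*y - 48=-60*w + 12*y - 36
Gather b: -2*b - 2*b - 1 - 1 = -4*b - 2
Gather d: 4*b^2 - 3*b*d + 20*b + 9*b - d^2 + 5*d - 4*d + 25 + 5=4*b^2 + 29*b - d^2 + d*(1 - 3*b) + 30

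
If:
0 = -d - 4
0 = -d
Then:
No Solution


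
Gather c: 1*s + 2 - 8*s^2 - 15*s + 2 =-8*s^2 - 14*s + 4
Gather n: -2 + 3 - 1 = 0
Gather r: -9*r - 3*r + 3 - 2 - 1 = -12*r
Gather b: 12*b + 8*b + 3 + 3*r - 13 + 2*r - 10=20*b + 5*r - 20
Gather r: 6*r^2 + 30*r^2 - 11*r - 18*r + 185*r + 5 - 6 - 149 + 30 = 36*r^2 + 156*r - 120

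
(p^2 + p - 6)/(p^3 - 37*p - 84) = (p - 2)/(p^2 - 3*p - 28)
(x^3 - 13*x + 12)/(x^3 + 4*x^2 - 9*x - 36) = (x - 1)/(x + 3)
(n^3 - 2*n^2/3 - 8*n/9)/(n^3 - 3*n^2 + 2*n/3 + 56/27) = 3*n/(3*n - 7)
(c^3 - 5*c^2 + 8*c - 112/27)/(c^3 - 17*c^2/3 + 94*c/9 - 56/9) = (c - 4/3)/(c - 2)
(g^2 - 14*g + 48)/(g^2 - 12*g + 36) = (g - 8)/(g - 6)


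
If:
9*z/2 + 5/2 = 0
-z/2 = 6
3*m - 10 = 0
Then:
No Solution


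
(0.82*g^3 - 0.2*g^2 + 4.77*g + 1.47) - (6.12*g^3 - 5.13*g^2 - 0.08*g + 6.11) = -5.3*g^3 + 4.93*g^2 + 4.85*g - 4.64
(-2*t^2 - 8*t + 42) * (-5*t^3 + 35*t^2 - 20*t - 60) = 10*t^5 - 30*t^4 - 450*t^3 + 1750*t^2 - 360*t - 2520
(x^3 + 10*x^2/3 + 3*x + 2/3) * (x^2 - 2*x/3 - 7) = x^5 + 8*x^4/3 - 56*x^3/9 - 74*x^2/3 - 193*x/9 - 14/3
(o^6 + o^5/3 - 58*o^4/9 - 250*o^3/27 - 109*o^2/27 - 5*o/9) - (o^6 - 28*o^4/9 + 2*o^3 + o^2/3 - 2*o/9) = o^5/3 - 10*o^4/3 - 304*o^3/27 - 118*o^2/27 - o/3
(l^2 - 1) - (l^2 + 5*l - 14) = 13 - 5*l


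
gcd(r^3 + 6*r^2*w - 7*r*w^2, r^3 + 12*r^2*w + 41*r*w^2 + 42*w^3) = r + 7*w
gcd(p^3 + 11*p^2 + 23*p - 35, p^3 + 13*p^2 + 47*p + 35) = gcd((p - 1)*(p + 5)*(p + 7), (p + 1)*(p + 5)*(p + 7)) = p^2 + 12*p + 35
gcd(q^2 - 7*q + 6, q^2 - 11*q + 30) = q - 6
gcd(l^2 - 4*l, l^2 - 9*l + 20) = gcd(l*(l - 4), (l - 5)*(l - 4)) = l - 4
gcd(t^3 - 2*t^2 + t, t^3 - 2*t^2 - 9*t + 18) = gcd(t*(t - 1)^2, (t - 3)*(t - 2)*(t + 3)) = 1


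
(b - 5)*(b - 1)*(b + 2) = b^3 - 4*b^2 - 7*b + 10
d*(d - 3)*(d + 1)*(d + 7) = d^4 + 5*d^3 - 17*d^2 - 21*d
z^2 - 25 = (z - 5)*(z + 5)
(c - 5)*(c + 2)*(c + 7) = c^3 + 4*c^2 - 31*c - 70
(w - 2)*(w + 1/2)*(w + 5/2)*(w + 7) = w^4 + 8*w^3 + 9*w^2/4 - 143*w/4 - 35/2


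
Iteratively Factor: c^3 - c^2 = (c - 1)*(c^2) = c*(c - 1)*(c)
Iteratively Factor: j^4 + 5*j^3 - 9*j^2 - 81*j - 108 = (j + 3)*(j^3 + 2*j^2 - 15*j - 36) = (j - 4)*(j + 3)*(j^2 + 6*j + 9) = (j - 4)*(j + 3)^2*(j + 3)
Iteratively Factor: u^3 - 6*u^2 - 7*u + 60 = (u + 3)*(u^2 - 9*u + 20) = (u - 4)*(u + 3)*(u - 5)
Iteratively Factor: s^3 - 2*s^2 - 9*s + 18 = (s + 3)*(s^2 - 5*s + 6) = (s - 3)*(s + 3)*(s - 2)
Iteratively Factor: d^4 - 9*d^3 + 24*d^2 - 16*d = (d)*(d^3 - 9*d^2 + 24*d - 16) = d*(d - 4)*(d^2 - 5*d + 4) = d*(d - 4)*(d - 1)*(d - 4)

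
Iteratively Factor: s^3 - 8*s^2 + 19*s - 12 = (s - 1)*(s^2 - 7*s + 12) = (s - 3)*(s - 1)*(s - 4)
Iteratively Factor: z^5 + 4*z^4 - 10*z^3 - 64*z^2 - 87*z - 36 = (z + 1)*(z^4 + 3*z^3 - 13*z^2 - 51*z - 36) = (z + 1)^2*(z^3 + 2*z^2 - 15*z - 36) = (z - 4)*(z + 1)^2*(z^2 + 6*z + 9) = (z - 4)*(z + 1)^2*(z + 3)*(z + 3)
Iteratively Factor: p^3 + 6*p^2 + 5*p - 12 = (p + 4)*(p^2 + 2*p - 3) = (p - 1)*(p + 4)*(p + 3)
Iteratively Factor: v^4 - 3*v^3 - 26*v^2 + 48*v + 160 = (v + 2)*(v^3 - 5*v^2 - 16*v + 80) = (v + 2)*(v + 4)*(v^2 - 9*v + 20) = (v - 5)*(v + 2)*(v + 4)*(v - 4)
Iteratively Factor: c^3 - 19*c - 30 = (c + 3)*(c^2 - 3*c - 10) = (c + 2)*(c + 3)*(c - 5)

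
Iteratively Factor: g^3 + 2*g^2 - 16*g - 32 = (g + 2)*(g^2 - 16) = (g + 2)*(g + 4)*(g - 4)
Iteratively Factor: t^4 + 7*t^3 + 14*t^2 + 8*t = (t + 4)*(t^3 + 3*t^2 + 2*t) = (t + 2)*(t + 4)*(t^2 + t) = (t + 1)*(t + 2)*(t + 4)*(t)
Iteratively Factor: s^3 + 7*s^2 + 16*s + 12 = (s + 2)*(s^2 + 5*s + 6) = (s + 2)*(s + 3)*(s + 2)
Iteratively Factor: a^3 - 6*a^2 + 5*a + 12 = (a + 1)*(a^2 - 7*a + 12) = (a - 4)*(a + 1)*(a - 3)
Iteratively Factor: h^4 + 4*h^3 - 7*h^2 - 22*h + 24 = (h - 2)*(h^3 + 6*h^2 + 5*h - 12) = (h - 2)*(h + 3)*(h^2 + 3*h - 4) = (h - 2)*(h + 3)*(h + 4)*(h - 1)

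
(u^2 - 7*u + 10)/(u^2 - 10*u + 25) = (u - 2)/(u - 5)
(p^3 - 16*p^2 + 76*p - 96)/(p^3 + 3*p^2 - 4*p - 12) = (p^2 - 14*p + 48)/(p^2 + 5*p + 6)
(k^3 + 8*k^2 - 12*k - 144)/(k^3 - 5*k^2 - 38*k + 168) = (k + 6)/(k - 7)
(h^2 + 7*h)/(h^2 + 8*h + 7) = h/(h + 1)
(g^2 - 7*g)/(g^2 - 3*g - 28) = g/(g + 4)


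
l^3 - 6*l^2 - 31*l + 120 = (l - 8)*(l - 3)*(l + 5)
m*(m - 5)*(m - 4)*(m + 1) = m^4 - 8*m^3 + 11*m^2 + 20*m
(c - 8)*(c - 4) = c^2 - 12*c + 32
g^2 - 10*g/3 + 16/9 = (g - 8/3)*(g - 2/3)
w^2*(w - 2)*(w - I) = w^4 - 2*w^3 - I*w^3 + 2*I*w^2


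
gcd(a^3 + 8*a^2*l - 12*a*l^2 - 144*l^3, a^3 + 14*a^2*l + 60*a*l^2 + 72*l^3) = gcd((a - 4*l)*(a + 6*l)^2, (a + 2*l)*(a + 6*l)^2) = a^2 + 12*a*l + 36*l^2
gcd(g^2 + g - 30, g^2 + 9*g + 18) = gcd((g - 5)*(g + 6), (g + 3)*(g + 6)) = g + 6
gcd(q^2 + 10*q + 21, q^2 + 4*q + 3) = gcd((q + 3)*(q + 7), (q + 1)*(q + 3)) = q + 3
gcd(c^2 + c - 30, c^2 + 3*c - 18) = c + 6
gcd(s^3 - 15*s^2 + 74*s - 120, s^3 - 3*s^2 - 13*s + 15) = s - 5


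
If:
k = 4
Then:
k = 4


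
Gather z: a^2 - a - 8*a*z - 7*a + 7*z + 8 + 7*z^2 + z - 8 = a^2 - 8*a + 7*z^2 + z*(8 - 8*a)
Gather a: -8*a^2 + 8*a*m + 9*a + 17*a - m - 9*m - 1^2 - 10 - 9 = -8*a^2 + a*(8*m + 26) - 10*m - 20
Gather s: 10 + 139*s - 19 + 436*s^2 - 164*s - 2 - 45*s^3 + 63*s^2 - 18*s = -45*s^3 + 499*s^2 - 43*s - 11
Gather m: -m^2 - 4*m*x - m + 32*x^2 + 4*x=-m^2 + m*(-4*x - 1) + 32*x^2 + 4*x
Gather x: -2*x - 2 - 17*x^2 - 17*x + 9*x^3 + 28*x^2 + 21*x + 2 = 9*x^3 + 11*x^2 + 2*x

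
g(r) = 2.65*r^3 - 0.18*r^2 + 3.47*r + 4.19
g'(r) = 7.95*r^2 - 0.36*r + 3.47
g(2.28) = 42.57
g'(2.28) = 43.98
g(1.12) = 11.57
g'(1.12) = 13.04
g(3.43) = 120.91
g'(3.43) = 95.77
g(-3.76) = -152.27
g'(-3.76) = 117.22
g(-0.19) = 3.51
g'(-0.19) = 3.83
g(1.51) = 18.14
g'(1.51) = 21.05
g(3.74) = 153.28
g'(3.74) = 113.33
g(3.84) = 164.91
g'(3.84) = 119.32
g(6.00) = 590.93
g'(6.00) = 287.51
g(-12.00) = -4642.57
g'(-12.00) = 1152.59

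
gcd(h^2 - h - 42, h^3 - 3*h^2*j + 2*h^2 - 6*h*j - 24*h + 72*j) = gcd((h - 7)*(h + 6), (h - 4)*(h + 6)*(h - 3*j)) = h + 6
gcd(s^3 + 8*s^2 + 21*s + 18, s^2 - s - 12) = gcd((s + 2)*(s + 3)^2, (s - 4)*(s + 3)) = s + 3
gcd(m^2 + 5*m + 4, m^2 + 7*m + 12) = m + 4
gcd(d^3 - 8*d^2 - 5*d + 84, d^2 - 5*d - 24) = d + 3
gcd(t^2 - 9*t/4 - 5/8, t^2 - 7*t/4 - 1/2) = t + 1/4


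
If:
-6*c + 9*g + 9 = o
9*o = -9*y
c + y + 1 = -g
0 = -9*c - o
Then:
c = 0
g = -1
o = 0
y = 0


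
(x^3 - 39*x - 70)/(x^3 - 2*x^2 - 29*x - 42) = (x + 5)/(x + 3)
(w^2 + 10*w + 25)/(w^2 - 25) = (w + 5)/(w - 5)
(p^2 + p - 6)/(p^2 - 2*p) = (p + 3)/p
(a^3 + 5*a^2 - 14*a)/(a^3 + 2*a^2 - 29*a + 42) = a/(a - 3)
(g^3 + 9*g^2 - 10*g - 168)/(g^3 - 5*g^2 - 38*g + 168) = (g + 7)/(g - 7)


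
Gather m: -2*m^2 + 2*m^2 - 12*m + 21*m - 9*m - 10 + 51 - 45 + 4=0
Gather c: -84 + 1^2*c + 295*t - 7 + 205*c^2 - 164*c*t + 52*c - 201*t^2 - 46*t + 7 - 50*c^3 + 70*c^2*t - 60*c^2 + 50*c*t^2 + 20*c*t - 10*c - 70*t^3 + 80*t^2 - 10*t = -50*c^3 + c^2*(70*t + 145) + c*(50*t^2 - 144*t + 43) - 70*t^3 - 121*t^2 + 239*t - 84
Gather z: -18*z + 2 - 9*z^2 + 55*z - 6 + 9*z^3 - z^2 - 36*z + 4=9*z^3 - 10*z^2 + z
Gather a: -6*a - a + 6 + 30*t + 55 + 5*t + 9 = -7*a + 35*t + 70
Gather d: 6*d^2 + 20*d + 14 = 6*d^2 + 20*d + 14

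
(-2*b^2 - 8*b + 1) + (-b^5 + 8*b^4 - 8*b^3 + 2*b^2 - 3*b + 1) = -b^5 + 8*b^4 - 8*b^3 - 11*b + 2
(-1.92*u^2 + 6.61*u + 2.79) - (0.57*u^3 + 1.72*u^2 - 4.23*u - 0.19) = -0.57*u^3 - 3.64*u^2 + 10.84*u + 2.98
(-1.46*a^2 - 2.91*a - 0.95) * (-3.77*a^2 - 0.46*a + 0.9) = 5.5042*a^4 + 11.6423*a^3 + 3.6061*a^2 - 2.182*a - 0.855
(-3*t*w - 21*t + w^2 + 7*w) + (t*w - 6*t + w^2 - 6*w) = -2*t*w - 27*t + 2*w^2 + w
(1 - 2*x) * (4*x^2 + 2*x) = -8*x^3 + 2*x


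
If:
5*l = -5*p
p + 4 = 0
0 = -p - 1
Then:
No Solution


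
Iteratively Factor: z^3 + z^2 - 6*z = (z - 2)*(z^2 + 3*z) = (z - 2)*(z + 3)*(z)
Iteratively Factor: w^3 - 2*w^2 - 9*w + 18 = (w + 3)*(w^2 - 5*w + 6) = (w - 3)*(w + 3)*(w - 2)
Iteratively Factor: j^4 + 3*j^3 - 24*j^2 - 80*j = (j + 4)*(j^3 - j^2 - 20*j) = j*(j + 4)*(j^2 - j - 20) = j*(j + 4)^2*(j - 5)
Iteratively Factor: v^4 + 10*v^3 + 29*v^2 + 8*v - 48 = (v - 1)*(v^3 + 11*v^2 + 40*v + 48) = (v - 1)*(v + 4)*(v^2 + 7*v + 12) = (v - 1)*(v + 4)^2*(v + 3)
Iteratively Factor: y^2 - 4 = (y + 2)*(y - 2)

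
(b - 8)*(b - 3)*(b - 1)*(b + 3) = b^4 - 9*b^3 - b^2 + 81*b - 72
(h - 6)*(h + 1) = h^2 - 5*h - 6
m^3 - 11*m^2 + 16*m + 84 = (m - 7)*(m - 6)*(m + 2)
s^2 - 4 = (s - 2)*(s + 2)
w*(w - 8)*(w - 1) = w^3 - 9*w^2 + 8*w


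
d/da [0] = 0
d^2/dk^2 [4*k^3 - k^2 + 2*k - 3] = 24*k - 2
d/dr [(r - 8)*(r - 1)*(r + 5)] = 3*r^2 - 8*r - 37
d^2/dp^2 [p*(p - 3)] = 2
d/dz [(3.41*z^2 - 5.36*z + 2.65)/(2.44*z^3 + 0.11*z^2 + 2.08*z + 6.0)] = (-8.3204*z^4 + 26.1568*z^3 - 11.7156*z^2 + 40.337*z - 37.672)/(5.9536*z^6 + 0.5368*z^5 + 10.1625*z^4 + 29.7376*z^3 + 5.6464*z^2 + 24.96*z + 36.0)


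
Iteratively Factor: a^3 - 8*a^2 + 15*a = (a)*(a^2 - 8*a + 15) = a*(a - 3)*(a - 5)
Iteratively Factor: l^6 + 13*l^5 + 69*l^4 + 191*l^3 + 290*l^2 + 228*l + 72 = (l + 3)*(l^5 + 10*l^4 + 39*l^3 + 74*l^2 + 68*l + 24) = (l + 2)*(l + 3)*(l^4 + 8*l^3 + 23*l^2 + 28*l + 12) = (l + 2)*(l + 3)^2*(l^3 + 5*l^2 + 8*l + 4) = (l + 2)^2*(l + 3)^2*(l^2 + 3*l + 2) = (l + 1)*(l + 2)^2*(l + 3)^2*(l + 2)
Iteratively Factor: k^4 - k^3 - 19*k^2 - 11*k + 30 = (k + 2)*(k^3 - 3*k^2 - 13*k + 15) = (k + 2)*(k + 3)*(k^2 - 6*k + 5) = (k - 5)*(k + 2)*(k + 3)*(k - 1)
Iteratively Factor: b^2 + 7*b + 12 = (b + 4)*(b + 3)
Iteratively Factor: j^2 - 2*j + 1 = (j - 1)*(j - 1)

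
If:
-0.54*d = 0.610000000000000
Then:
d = -1.13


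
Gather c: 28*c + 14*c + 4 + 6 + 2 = 42*c + 12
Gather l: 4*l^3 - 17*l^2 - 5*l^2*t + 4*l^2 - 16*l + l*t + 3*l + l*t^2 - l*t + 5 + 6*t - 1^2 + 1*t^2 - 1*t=4*l^3 + l^2*(-5*t - 13) + l*(t^2 - 13) + t^2 + 5*t + 4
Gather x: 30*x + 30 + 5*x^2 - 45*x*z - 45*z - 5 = 5*x^2 + x*(30 - 45*z) - 45*z + 25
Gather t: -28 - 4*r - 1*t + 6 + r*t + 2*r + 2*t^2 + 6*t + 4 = -2*r + 2*t^2 + t*(r + 5) - 18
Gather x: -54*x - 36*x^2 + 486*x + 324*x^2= 288*x^2 + 432*x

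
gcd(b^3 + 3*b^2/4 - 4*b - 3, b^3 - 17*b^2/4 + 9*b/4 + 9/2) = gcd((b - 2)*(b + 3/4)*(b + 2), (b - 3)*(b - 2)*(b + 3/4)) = b^2 - 5*b/4 - 3/2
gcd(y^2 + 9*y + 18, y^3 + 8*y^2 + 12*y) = y + 6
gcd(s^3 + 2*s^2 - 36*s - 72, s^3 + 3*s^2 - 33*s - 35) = 1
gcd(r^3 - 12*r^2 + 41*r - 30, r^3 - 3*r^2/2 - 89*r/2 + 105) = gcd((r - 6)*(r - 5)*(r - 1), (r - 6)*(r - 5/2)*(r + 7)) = r - 6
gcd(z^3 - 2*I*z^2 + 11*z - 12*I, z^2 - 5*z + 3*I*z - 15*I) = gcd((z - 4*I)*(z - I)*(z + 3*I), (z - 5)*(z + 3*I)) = z + 3*I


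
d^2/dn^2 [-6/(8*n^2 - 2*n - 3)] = 48*(-16*n^2 + 4*n + (8*n - 1)^2 + 6)/(-8*n^2 + 2*n + 3)^3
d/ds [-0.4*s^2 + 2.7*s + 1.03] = 2.7 - 0.8*s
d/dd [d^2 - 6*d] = 2*d - 6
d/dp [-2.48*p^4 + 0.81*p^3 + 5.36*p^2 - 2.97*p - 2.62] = -9.92*p^3 + 2.43*p^2 + 10.72*p - 2.97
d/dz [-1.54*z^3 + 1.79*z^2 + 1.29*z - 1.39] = -4.62*z^2 + 3.58*z + 1.29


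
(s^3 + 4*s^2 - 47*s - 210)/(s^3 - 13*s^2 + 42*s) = (s^2 + 11*s + 30)/(s*(s - 6))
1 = 1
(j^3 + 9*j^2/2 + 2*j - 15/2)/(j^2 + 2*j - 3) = j + 5/2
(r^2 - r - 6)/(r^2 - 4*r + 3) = (r + 2)/(r - 1)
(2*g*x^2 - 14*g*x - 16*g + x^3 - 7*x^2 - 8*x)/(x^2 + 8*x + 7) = (2*g*x - 16*g + x^2 - 8*x)/(x + 7)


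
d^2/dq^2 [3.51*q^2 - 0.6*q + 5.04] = 7.02000000000000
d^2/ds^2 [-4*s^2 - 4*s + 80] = -8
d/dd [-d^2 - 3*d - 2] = -2*d - 3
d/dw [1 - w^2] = -2*w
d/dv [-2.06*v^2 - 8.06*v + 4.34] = -4.12*v - 8.06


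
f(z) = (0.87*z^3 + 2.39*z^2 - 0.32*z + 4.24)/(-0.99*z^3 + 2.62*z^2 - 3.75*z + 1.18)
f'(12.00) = 0.04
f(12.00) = -1.34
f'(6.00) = 0.24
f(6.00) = -1.96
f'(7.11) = 0.15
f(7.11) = -1.75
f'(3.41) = 0.94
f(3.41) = -3.21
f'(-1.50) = 0.41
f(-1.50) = 0.45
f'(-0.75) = 1.06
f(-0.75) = 0.93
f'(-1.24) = 0.52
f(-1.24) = 0.57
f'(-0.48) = 1.93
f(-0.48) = 1.31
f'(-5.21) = 0.09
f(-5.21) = -0.23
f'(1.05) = 3.69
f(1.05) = -7.43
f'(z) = (2.61*z^2 + 4.78*z - 0.32)/(-0.99*z^3 + 2.62*z^2 - 3.75*z + 1.18) + (2.97*z^2 - 5.24*z + 3.75)*(0.87*z^3 + 2.39*z^2 - 0.32*z + 4.24)/(-0.99*z^3 + 2.62*z^2 - 3.75*z + 1.18)^2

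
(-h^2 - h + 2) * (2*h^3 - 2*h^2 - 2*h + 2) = -2*h^5 + 8*h^3 - 4*h^2 - 6*h + 4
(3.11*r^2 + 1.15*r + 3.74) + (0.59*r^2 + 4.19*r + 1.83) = 3.7*r^2 + 5.34*r + 5.57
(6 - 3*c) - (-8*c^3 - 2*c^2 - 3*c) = 8*c^3 + 2*c^2 + 6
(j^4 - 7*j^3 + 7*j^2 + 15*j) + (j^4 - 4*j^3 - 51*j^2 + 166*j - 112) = 2*j^4 - 11*j^3 - 44*j^2 + 181*j - 112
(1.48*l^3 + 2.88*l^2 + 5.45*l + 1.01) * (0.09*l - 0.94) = 0.1332*l^4 - 1.132*l^3 - 2.2167*l^2 - 5.0321*l - 0.9494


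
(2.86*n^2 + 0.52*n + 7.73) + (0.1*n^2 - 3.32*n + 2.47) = 2.96*n^2 - 2.8*n + 10.2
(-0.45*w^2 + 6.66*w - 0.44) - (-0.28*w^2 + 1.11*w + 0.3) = -0.17*w^2 + 5.55*w - 0.74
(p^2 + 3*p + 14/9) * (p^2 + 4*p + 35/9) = p^4 + 7*p^3 + 157*p^2/9 + 161*p/9 + 490/81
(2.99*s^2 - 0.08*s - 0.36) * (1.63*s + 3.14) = 4.8737*s^3 + 9.2582*s^2 - 0.838*s - 1.1304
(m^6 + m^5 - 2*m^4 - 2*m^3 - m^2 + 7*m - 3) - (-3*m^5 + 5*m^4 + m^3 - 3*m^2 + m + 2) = m^6 + 4*m^5 - 7*m^4 - 3*m^3 + 2*m^2 + 6*m - 5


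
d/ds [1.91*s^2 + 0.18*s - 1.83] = 3.82*s + 0.18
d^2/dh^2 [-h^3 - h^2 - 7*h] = -6*h - 2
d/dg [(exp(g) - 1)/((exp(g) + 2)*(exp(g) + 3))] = (-exp(2*g) + 2*exp(g) + 11)*exp(g)/(exp(4*g) + 10*exp(3*g) + 37*exp(2*g) + 60*exp(g) + 36)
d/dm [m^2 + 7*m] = 2*m + 7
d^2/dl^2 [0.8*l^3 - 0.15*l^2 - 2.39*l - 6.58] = 4.8*l - 0.3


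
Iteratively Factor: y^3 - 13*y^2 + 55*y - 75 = (y - 5)*(y^2 - 8*y + 15) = (y - 5)*(y - 3)*(y - 5)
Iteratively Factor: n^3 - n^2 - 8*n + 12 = (n - 2)*(n^2 + n - 6) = (n - 2)^2*(n + 3)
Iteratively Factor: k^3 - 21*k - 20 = (k + 4)*(k^2 - 4*k - 5) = (k + 1)*(k + 4)*(k - 5)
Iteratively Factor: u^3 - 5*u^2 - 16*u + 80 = (u - 4)*(u^2 - u - 20) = (u - 4)*(u + 4)*(u - 5)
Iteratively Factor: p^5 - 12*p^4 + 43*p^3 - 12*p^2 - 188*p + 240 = (p - 3)*(p^4 - 9*p^3 + 16*p^2 + 36*p - 80) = (p - 3)*(p + 2)*(p^3 - 11*p^2 + 38*p - 40) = (p - 3)*(p - 2)*(p + 2)*(p^2 - 9*p + 20) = (p - 4)*(p - 3)*(p - 2)*(p + 2)*(p - 5)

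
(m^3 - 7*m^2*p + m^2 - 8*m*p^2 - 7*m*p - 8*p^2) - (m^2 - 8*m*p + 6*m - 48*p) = m^3 - 7*m^2*p - 8*m*p^2 + m*p - 6*m - 8*p^2 + 48*p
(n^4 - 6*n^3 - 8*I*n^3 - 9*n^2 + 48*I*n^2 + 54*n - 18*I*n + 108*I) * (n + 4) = n^5 - 2*n^4 - 8*I*n^4 - 33*n^3 + 16*I*n^3 + 18*n^2 + 174*I*n^2 + 216*n + 36*I*n + 432*I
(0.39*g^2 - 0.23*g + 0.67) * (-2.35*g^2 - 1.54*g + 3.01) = -0.9165*g^4 - 0.0600999999999999*g^3 - 0.0464000000000002*g^2 - 1.7241*g + 2.0167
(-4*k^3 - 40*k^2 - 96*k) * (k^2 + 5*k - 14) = -4*k^5 - 60*k^4 - 240*k^3 + 80*k^2 + 1344*k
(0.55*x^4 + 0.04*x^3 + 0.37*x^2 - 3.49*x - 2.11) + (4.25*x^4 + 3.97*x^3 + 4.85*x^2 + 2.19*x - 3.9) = 4.8*x^4 + 4.01*x^3 + 5.22*x^2 - 1.3*x - 6.01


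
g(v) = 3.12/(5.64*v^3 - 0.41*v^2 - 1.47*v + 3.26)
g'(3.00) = -0.02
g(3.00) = 0.02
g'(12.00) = -0.00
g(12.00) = 0.00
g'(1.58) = -0.25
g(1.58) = 0.14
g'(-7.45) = -0.00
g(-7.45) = -0.00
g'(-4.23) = -0.01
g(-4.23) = -0.01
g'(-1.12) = -5.17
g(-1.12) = -0.88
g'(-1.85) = -0.19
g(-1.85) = -0.10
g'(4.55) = -0.00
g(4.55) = 0.01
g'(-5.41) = -0.00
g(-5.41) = -0.00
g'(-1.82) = -0.20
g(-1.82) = -0.11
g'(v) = 3.12*(-16.92*v^2 + 0.82*v + 1.47)/(5.64*v^3 - 0.41*v^2 - 1.47*v + 3.26)^2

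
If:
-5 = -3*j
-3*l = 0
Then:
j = 5/3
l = 0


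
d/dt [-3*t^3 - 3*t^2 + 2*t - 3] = -9*t^2 - 6*t + 2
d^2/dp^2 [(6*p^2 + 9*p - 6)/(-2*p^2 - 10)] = 9*(-p^3 + 12*p^2 + 15*p - 20)/(p^6 + 15*p^4 + 75*p^2 + 125)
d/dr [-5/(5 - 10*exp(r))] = -2*exp(r)/(2*exp(r) - 1)^2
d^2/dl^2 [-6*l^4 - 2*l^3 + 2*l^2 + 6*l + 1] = -72*l^2 - 12*l + 4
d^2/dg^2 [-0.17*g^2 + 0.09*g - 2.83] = -0.340000000000000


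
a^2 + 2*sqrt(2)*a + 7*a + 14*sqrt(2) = (a + 7)*(a + 2*sqrt(2))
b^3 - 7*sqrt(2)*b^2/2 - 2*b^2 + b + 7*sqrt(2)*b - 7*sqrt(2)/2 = (b - 1)^2*(b - 7*sqrt(2)/2)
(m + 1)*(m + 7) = m^2 + 8*m + 7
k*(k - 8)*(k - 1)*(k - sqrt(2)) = k^4 - 9*k^3 - sqrt(2)*k^3 + 8*k^2 + 9*sqrt(2)*k^2 - 8*sqrt(2)*k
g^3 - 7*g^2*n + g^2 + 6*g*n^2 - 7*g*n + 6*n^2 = (g + 1)*(g - 6*n)*(g - n)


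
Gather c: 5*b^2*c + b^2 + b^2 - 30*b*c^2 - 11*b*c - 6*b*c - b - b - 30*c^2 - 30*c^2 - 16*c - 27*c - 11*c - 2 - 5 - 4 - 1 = 2*b^2 - 2*b + c^2*(-30*b - 60) + c*(5*b^2 - 17*b - 54) - 12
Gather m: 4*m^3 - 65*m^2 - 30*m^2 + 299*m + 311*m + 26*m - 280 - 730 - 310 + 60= 4*m^3 - 95*m^2 + 636*m - 1260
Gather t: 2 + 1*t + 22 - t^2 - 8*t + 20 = -t^2 - 7*t + 44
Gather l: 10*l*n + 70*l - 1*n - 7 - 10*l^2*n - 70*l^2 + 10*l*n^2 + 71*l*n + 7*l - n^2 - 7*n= l^2*(-10*n - 70) + l*(10*n^2 + 81*n + 77) - n^2 - 8*n - 7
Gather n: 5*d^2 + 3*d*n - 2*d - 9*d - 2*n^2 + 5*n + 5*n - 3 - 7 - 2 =5*d^2 - 11*d - 2*n^2 + n*(3*d + 10) - 12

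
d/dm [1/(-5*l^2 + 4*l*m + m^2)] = 2*(-2*l - m)/(-5*l^2 + 4*l*m + m^2)^2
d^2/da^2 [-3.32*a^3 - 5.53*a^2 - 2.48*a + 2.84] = -19.92*a - 11.06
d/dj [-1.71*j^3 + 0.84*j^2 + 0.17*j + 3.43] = -5.13*j^2 + 1.68*j + 0.17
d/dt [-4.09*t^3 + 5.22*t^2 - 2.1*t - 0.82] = -12.27*t^2 + 10.44*t - 2.1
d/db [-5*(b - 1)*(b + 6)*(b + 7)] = -15*b^2 - 120*b - 145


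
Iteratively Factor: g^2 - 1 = (g + 1)*(g - 1)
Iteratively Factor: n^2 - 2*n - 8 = (n - 4)*(n + 2)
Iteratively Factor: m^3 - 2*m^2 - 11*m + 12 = (m - 1)*(m^2 - m - 12) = (m - 4)*(m - 1)*(m + 3)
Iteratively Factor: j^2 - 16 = (j - 4)*(j + 4)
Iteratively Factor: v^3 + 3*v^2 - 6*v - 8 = (v + 1)*(v^2 + 2*v - 8) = (v - 2)*(v + 1)*(v + 4)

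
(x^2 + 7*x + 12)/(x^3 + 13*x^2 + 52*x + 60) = (x^2 + 7*x + 12)/(x^3 + 13*x^2 + 52*x + 60)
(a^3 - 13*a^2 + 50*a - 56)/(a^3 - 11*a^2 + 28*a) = (a - 2)/a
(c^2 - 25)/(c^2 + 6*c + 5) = (c - 5)/(c + 1)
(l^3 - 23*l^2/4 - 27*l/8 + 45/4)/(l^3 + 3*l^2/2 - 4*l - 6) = (4*l^2 - 29*l + 30)/(4*(l^2 - 4))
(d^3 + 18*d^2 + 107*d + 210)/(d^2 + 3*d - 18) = (d^2 + 12*d + 35)/(d - 3)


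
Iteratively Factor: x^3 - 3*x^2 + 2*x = (x - 1)*(x^2 - 2*x) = (x - 2)*(x - 1)*(x)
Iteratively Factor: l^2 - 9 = (l + 3)*(l - 3)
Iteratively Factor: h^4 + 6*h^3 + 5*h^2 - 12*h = (h + 4)*(h^3 + 2*h^2 - 3*h) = (h + 3)*(h + 4)*(h^2 - h) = h*(h + 3)*(h + 4)*(h - 1)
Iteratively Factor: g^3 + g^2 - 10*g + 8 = (g - 2)*(g^2 + 3*g - 4) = (g - 2)*(g + 4)*(g - 1)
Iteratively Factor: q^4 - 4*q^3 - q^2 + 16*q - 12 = (q - 2)*(q^3 - 2*q^2 - 5*q + 6) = (q - 2)*(q + 2)*(q^2 - 4*q + 3) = (q - 3)*(q - 2)*(q + 2)*(q - 1)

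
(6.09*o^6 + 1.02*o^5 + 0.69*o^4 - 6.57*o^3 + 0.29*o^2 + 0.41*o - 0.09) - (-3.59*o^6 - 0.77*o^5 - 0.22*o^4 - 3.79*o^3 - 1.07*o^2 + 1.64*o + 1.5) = 9.68*o^6 + 1.79*o^5 + 0.91*o^4 - 2.78*o^3 + 1.36*o^2 - 1.23*o - 1.59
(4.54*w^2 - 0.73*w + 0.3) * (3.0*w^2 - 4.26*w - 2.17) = 13.62*w^4 - 21.5304*w^3 - 5.842*w^2 + 0.3061*w - 0.651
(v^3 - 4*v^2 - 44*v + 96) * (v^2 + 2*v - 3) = v^5 - 2*v^4 - 55*v^3 + 20*v^2 + 324*v - 288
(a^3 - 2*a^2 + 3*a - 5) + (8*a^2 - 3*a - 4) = a^3 + 6*a^2 - 9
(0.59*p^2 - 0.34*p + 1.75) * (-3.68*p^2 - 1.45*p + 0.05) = -2.1712*p^4 + 0.3957*p^3 - 5.9175*p^2 - 2.5545*p + 0.0875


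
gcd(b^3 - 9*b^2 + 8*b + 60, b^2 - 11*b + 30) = b^2 - 11*b + 30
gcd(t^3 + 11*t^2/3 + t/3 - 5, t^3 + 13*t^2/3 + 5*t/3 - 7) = t^2 + 2*t - 3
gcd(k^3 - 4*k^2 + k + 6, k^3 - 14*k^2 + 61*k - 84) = k - 3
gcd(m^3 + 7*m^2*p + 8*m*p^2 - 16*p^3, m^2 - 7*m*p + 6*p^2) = -m + p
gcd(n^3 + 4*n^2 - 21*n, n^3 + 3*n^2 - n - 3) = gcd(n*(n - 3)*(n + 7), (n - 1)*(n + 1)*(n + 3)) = 1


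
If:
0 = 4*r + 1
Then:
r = -1/4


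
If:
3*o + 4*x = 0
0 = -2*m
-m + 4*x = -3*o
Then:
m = 0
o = -4*x/3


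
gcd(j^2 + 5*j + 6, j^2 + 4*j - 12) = 1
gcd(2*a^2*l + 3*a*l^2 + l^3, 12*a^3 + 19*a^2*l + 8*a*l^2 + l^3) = a + l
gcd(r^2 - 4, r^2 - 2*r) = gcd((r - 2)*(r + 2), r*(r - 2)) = r - 2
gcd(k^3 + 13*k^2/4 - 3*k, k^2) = k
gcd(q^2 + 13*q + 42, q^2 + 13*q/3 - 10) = q + 6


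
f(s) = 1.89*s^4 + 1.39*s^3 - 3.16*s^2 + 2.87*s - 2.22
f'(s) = 7.56*s^3 + 4.17*s^2 - 6.32*s + 2.87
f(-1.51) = -8.72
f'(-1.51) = -4.11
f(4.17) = 627.08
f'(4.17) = 597.22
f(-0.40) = -3.91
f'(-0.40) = 5.58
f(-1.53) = -8.63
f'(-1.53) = -4.78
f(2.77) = 122.30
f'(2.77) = 178.04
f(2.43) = 71.94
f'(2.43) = 120.61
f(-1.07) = -8.13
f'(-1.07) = 5.15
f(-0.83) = -6.68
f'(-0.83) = 6.67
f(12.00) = 41170.14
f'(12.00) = 13591.19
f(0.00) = -2.22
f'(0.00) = 2.87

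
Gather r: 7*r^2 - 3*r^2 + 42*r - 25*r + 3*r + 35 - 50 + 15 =4*r^2 + 20*r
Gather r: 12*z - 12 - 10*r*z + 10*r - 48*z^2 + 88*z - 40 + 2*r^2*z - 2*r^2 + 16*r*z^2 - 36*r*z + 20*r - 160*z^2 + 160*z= r^2*(2*z - 2) + r*(16*z^2 - 46*z + 30) - 208*z^2 + 260*z - 52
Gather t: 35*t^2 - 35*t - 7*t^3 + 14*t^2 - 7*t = -7*t^3 + 49*t^2 - 42*t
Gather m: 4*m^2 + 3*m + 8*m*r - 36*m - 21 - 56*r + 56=4*m^2 + m*(8*r - 33) - 56*r + 35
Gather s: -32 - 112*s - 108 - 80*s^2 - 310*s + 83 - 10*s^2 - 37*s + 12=-90*s^2 - 459*s - 45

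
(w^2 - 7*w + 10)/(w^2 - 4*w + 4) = (w - 5)/(w - 2)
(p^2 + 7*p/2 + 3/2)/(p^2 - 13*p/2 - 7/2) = (p + 3)/(p - 7)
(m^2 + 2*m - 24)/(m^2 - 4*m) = (m + 6)/m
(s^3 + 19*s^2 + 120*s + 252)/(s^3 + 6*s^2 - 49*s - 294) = (s + 6)/(s - 7)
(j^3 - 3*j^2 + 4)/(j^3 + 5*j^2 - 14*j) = (j^2 - j - 2)/(j*(j + 7))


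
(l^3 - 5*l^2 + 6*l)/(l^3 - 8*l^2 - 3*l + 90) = l*(l^2 - 5*l + 6)/(l^3 - 8*l^2 - 3*l + 90)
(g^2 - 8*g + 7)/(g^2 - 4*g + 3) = (g - 7)/(g - 3)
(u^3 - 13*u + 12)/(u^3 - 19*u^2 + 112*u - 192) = (u^2 + 3*u - 4)/(u^2 - 16*u + 64)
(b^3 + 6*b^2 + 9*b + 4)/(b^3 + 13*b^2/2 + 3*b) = 2*(b^3 + 6*b^2 + 9*b + 4)/(b*(2*b^2 + 13*b + 6))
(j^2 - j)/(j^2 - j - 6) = j*(1 - j)/(-j^2 + j + 6)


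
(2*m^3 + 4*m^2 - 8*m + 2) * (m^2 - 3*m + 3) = 2*m^5 - 2*m^4 - 14*m^3 + 38*m^2 - 30*m + 6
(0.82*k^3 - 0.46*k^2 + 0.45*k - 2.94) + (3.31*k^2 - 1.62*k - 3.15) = 0.82*k^3 + 2.85*k^2 - 1.17*k - 6.09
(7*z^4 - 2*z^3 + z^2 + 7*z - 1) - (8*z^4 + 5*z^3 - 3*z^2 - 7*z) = -z^4 - 7*z^3 + 4*z^2 + 14*z - 1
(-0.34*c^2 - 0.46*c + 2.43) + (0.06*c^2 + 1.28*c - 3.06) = -0.28*c^2 + 0.82*c - 0.63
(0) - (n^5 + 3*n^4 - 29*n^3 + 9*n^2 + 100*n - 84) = -n^5 - 3*n^4 + 29*n^3 - 9*n^2 - 100*n + 84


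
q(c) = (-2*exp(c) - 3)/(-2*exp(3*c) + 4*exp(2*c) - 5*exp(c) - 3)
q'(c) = (-2*exp(c) - 3)*(6*exp(3*c) - 8*exp(2*c) + 5*exp(c))/(-2*exp(3*c) + 4*exp(2*c) - 5*exp(c) - 3)^2 - 2*exp(c)/(-2*exp(3*c) + 4*exp(2*c) - 5*exp(c) - 3)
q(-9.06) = 1.00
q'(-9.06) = -0.00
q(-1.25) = 0.86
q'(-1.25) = -0.05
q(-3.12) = 0.96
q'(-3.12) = -0.03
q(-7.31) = 1.00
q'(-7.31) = -0.00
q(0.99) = 0.32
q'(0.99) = -0.66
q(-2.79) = 0.95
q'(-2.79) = -0.04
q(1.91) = 0.04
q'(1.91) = -0.08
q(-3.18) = 0.96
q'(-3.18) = -0.03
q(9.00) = 0.00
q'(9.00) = 0.00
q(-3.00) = 0.96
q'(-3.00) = -0.04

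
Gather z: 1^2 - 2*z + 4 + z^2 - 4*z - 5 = z^2 - 6*z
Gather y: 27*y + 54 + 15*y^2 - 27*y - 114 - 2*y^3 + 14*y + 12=-2*y^3 + 15*y^2 + 14*y - 48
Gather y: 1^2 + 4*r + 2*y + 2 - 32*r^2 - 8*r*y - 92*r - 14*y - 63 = -32*r^2 - 88*r + y*(-8*r - 12) - 60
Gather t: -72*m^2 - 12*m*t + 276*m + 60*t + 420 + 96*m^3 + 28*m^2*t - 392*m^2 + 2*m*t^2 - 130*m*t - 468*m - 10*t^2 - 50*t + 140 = 96*m^3 - 464*m^2 - 192*m + t^2*(2*m - 10) + t*(28*m^2 - 142*m + 10) + 560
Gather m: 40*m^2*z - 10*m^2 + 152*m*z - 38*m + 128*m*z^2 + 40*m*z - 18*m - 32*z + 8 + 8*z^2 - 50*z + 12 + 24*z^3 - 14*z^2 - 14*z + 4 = m^2*(40*z - 10) + m*(128*z^2 + 192*z - 56) + 24*z^3 - 6*z^2 - 96*z + 24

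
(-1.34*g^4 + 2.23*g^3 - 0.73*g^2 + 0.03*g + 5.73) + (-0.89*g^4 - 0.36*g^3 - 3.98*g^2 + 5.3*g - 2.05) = -2.23*g^4 + 1.87*g^3 - 4.71*g^2 + 5.33*g + 3.68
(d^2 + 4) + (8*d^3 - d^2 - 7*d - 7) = 8*d^3 - 7*d - 3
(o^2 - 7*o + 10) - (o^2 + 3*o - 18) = 28 - 10*o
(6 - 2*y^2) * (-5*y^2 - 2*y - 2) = 10*y^4 + 4*y^3 - 26*y^2 - 12*y - 12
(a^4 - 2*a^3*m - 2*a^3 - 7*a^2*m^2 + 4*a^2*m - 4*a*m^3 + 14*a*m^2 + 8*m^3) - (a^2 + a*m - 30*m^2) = a^4 - 2*a^3*m - 2*a^3 - 7*a^2*m^2 + 4*a^2*m - a^2 - 4*a*m^3 + 14*a*m^2 - a*m + 8*m^3 + 30*m^2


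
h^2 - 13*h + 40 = (h - 8)*(h - 5)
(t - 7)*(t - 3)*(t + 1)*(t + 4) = t^4 - 5*t^3 - 25*t^2 + 65*t + 84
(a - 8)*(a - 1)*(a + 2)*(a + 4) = a^4 - 3*a^3 - 38*a^2 - 24*a + 64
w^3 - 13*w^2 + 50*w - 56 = (w - 7)*(w - 4)*(w - 2)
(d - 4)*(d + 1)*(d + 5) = d^3 + 2*d^2 - 19*d - 20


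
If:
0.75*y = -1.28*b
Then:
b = -0.5859375*y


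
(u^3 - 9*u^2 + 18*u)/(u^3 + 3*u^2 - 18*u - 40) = u*(u^2 - 9*u + 18)/(u^3 + 3*u^2 - 18*u - 40)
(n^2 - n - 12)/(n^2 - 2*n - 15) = (n - 4)/(n - 5)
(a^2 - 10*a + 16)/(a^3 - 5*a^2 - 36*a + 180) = (a^2 - 10*a + 16)/(a^3 - 5*a^2 - 36*a + 180)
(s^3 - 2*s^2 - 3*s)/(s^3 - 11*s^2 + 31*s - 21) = s*(s + 1)/(s^2 - 8*s + 7)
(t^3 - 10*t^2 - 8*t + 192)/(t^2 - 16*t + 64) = (t^2 - 2*t - 24)/(t - 8)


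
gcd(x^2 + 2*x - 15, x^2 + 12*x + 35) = x + 5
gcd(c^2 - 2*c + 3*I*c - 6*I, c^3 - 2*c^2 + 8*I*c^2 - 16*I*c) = c - 2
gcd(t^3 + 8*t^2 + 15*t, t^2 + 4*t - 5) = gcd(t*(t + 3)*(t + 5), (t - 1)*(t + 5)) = t + 5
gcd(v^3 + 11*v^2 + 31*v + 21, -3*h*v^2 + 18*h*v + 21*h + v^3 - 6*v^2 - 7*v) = v + 1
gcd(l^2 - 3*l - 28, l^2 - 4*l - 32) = l + 4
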